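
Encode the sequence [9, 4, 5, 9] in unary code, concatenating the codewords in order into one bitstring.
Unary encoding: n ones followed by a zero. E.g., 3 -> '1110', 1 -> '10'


Encode each number as n ones followed by a terminating 0:
  9 -> 1111111110 (10 bits)
  4 -> 11110 (5 bits)
  5 -> 111110 (6 bits)
  9 -> 1111111110 (10 bits)
Total length = 10 + 5 + 6 + 10 = 31 bits.

Unary([9, 4, 5, 9]) = 1111111110111101111101111111110 (31 bits)


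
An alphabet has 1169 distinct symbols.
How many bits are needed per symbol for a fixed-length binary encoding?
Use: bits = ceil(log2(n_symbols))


log2(1169) = 10.1911
Bracket: 2^10 = 1024 < 1169 <= 2^11 = 2048
So ceil(log2(1169)) = 11

bits = ceil(log2(1169)) = ceil(10.1911) = 11 bits


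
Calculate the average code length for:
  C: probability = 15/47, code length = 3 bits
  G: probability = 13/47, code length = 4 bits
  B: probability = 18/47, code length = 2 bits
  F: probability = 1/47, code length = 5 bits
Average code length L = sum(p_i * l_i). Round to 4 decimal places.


Weighted contributions p_i * l_i:
  C: (15/47) * 3 = 45/47
  G: (13/47) * 4 = 52/47
  B: (18/47) * 2 = 36/47
  F: (1/47) * 5 = 5/47
Sum = (45 + 52 + 36 + 5)/47 = 138/47

L = 138/47 = 2.9362 bits/symbol


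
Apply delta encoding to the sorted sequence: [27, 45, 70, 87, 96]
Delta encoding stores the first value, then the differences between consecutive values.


First value: 27
Deltas:
  45 - 27 = 18
  70 - 45 = 25
  87 - 70 = 17
  96 - 87 = 9


Delta encoded: [27, 18, 25, 17, 9]


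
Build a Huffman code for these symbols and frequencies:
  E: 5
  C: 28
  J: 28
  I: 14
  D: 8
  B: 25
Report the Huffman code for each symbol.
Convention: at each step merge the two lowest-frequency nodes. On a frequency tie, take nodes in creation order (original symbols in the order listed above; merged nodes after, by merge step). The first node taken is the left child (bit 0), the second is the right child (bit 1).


Huffman tree construction:
Step 1: Merge E(5) + D(8) = 13
Step 2: Merge (E+D)(13) + I(14) = 27
Step 3: Merge B(25) + ((E+D)+I)(27) = 52
Step 4: Merge C(28) + J(28) = 56
Step 5: Merge (B+((E+D)+I))(52) + (C+J)(56) = 108
Read each symbol's code off the tree from the root (left child = 0, right child = 1).

Codes:
  E: 0100 (length 4)
  C: 10 (length 2)
  J: 11 (length 2)
  I: 011 (length 3)
  D: 0101 (length 4)
  B: 00 (length 2)
Average code length: 256/108 = 2.3704 bits/symbol


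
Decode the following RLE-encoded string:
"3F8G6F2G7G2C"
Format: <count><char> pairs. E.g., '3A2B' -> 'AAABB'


Expanding each <count><char> pair:
  3F -> 'FFF'
  8G -> 'GGGGGGGG'
  6F -> 'FFFFFF'
  2G -> 'GG'
  7G -> 'GGGGGGG'
  2C -> 'CC'

Decoded = FFFGGGGGGGGFFFFFFGGGGGGGGGCC


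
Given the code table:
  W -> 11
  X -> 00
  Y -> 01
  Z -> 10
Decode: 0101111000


Decoding:
01 -> Y
01 -> Y
11 -> W
10 -> Z
00 -> X


Result: YYWZX


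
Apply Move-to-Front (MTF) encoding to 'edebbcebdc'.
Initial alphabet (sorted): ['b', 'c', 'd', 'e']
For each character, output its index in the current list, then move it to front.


MTF encoding:
'e': index 3 in ['b', 'c', 'd', 'e'] -> ['e', 'b', 'c', 'd']
'd': index 3 in ['e', 'b', 'c', 'd'] -> ['d', 'e', 'b', 'c']
'e': index 1 in ['d', 'e', 'b', 'c'] -> ['e', 'd', 'b', 'c']
'b': index 2 in ['e', 'd', 'b', 'c'] -> ['b', 'e', 'd', 'c']
'b': index 0 in ['b', 'e', 'd', 'c'] -> ['b', 'e', 'd', 'c']
'c': index 3 in ['b', 'e', 'd', 'c'] -> ['c', 'b', 'e', 'd']
'e': index 2 in ['c', 'b', 'e', 'd'] -> ['e', 'c', 'b', 'd']
'b': index 2 in ['e', 'c', 'b', 'd'] -> ['b', 'e', 'c', 'd']
'd': index 3 in ['b', 'e', 'c', 'd'] -> ['d', 'b', 'e', 'c']
'c': index 3 in ['d', 'b', 'e', 'c'] -> ['c', 'd', 'b', 'e']


Output: [3, 3, 1, 2, 0, 3, 2, 2, 3, 3]


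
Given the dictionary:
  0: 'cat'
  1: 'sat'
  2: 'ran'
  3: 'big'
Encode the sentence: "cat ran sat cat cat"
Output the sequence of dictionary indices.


Look up each word in the dictionary:
  'cat' -> 0
  'ran' -> 2
  'sat' -> 1
  'cat' -> 0
  'cat' -> 0

Encoded: [0, 2, 1, 0, 0]


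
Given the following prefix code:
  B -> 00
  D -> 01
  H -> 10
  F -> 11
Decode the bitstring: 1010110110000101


Decoding step by step:
Bits 10 -> H
Bits 10 -> H
Bits 11 -> F
Bits 01 -> D
Bits 10 -> H
Bits 00 -> B
Bits 01 -> D
Bits 01 -> D


Decoded message: HHFDHBDD


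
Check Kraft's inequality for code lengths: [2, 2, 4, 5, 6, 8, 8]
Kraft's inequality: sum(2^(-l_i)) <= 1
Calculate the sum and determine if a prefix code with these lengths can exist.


Sum = 2^(-2) + 2^(-2) + 2^(-4) + 2^(-5) + 2^(-6) + 2^(-8) + 2^(-8)
    = 0.25 + 0.25 + 0.0625 + 0.03125 + 0.015625 + 0.00390625 + 0.00390625
    = 158/256 = 0.6171875
Since 0.6171875 <= 1, Kraft's inequality IS satisfied.
A prefix code with these lengths CAN exist.

Kraft sum = 0.6171875. Satisfied.


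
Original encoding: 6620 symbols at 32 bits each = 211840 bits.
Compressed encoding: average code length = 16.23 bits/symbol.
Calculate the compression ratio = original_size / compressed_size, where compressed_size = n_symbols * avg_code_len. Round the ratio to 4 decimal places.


original_size = n_symbols * orig_bits = 6620 * 32 = 211840 bits
compressed_size = n_symbols * avg_code_len = 6620 * 16.23 = 107442.6 bits
ratio = original_size / compressed_size = 211840 / 107442.6 = 1.9717

Compression ratio = 1.9717


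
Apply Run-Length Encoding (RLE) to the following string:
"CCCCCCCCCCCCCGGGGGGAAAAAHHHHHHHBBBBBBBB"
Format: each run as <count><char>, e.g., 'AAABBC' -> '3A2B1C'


Scanning runs left to right:
  i=0: run of 'C' x 13 -> '13C'
  i=13: run of 'G' x 6 -> '6G'
  i=19: run of 'A' x 5 -> '5A'
  i=24: run of 'H' x 7 -> '7H'
  i=31: run of 'B' x 8 -> '8B'

RLE = 13C6G5A7H8B


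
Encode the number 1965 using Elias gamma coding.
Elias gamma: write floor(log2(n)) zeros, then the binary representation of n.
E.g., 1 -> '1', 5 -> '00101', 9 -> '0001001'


num_bits = floor(log2(1965)) + 1 = 11
leading_zeros = num_bits - 1 = 10
binary(1965) = 11110101101

Elias gamma(1965) = '0000000000' + '11110101101' = 000000000011110101101 (21 bits)


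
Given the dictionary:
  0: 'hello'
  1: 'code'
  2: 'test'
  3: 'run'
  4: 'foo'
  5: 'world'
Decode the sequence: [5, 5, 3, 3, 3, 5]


Look up each index in the dictionary:
  5 -> 'world'
  5 -> 'world'
  3 -> 'run'
  3 -> 'run'
  3 -> 'run'
  5 -> 'world'

Decoded: "world world run run run world"


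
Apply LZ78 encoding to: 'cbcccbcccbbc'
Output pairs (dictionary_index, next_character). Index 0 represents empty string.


LZ78 encoding steps:
Dictionary: {0: ''}
Step 1: w='' (idx 0), next='c' -> output (0, 'c'), add 'c' as idx 1
Step 2: w='' (idx 0), next='b' -> output (0, 'b'), add 'b' as idx 2
Step 3: w='c' (idx 1), next='c' -> output (1, 'c'), add 'cc' as idx 3
Step 4: w='c' (idx 1), next='b' -> output (1, 'b'), add 'cb' as idx 4
Step 5: w='cc' (idx 3), next='c' -> output (3, 'c'), add 'ccc' as idx 5
Step 6: w='b' (idx 2), next='b' -> output (2, 'b'), add 'bb' as idx 6
Step 7: w='c' (idx 1), end of input -> output (1, '')


Encoded: [(0, 'c'), (0, 'b'), (1, 'c'), (1, 'b'), (3, 'c'), (2, 'b'), (1, '')]


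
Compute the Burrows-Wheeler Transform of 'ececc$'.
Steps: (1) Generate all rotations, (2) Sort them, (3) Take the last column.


Rotations (sorted):
  0: $ececc -> last char: c
  1: c$ecec -> last char: c
  2: cc$ece -> last char: e
  3: cecc$e -> last char: e
  4: ecc$ec -> last char: c
  5: ececc$ -> last char: $


BWT = cceec$


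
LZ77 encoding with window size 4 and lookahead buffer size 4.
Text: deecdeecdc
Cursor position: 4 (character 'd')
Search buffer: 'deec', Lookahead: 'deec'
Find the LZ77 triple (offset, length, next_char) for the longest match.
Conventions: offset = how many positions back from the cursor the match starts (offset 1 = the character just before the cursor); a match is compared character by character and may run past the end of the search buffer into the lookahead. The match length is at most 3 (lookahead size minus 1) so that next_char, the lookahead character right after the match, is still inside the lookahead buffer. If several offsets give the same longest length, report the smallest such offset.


Try each offset into the search buffer:
  offset=1 (pos 3, char 'c'): match length 0
  offset=2 (pos 2, char 'e'): match length 0
  offset=3 (pos 1, char 'e'): match length 0
  offset=4 (pos 0, char 'd'): match length 3
Longest match has length 3 at offset 4.
next_char = character at position 4 + 3 = 7 -> 'c'

Best match: offset=4, length=3 (matching 'dee' starting at position 0)
LZ77 triple: (4, 3, 'c')


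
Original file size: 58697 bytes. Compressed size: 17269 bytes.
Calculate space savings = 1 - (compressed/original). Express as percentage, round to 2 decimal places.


ratio = compressed/original = 17269/58697 = 0.294206
savings = 1 - ratio = 1 - 0.294206 = 0.705794
as a percentage: 0.705794 * 100 = 70.58%

Space savings = 1 - 17269/58697 = 70.58%


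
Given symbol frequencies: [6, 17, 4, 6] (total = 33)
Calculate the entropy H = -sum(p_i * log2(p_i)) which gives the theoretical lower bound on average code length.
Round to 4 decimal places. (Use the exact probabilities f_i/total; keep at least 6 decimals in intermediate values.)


Per-symbol terms -p_i * log2(p_i) with p_i = f_i/33:
  p = 6/33 = 0.181818: log2(p) = -2.459432, -p*log2(p) = 0.447169
  p = 17/33 = 0.515152: log2(p) = -0.956931, -p*log2(p) = 0.492965
  p = 4/33 = 0.121212: log2(p) = -3.044394, -p*log2(p) = 0.369017
  p = 6/33 = 0.181818: log2(p) = -2.459432, -p*log2(p) = 0.447169
H = 0.447169 + 0.492965 + 0.369017 + 0.447169 = 1.756320

H = 1.7563 bits/symbol


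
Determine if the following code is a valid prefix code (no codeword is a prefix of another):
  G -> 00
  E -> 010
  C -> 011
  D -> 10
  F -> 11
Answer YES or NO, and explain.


Checking each pair (does one codeword prefix another?):
  G='00' vs E='010': no prefix
  G='00' vs C='011': no prefix
  G='00' vs D='10': no prefix
  G='00' vs F='11': no prefix
  E='010' vs G='00': no prefix
  E='010' vs C='011': no prefix
  E='010' vs D='10': no prefix
  E='010' vs F='11': no prefix
  C='011' vs G='00': no prefix
  C='011' vs E='010': no prefix
  C='011' vs D='10': no prefix
  C='011' vs F='11': no prefix
  D='10' vs G='00': no prefix
  D='10' vs E='010': no prefix
  D='10' vs C='011': no prefix
  D='10' vs F='11': no prefix
  F='11' vs G='00': no prefix
  F='11' vs E='010': no prefix
  F='11' vs C='011': no prefix
  F='11' vs D='10': no prefix
No violation found over all pairs.

YES -- this is a valid prefix code. No codeword is a prefix of any other codeword.


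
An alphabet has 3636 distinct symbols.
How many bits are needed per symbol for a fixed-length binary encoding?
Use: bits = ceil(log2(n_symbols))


log2(3636) = 11.8281
Bracket: 2^11 = 2048 < 3636 <= 2^12 = 4096
So ceil(log2(3636)) = 12

bits = ceil(log2(3636)) = ceil(11.8281) = 12 bits


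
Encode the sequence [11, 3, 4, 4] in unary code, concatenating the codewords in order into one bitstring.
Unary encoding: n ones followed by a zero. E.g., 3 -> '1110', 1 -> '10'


Encode each number as n ones followed by a terminating 0:
  11 -> 111111111110 (12 bits)
  3 -> 1110 (4 bits)
  4 -> 11110 (5 bits)
  4 -> 11110 (5 bits)
Total length = 12 + 4 + 5 + 5 = 26 bits.

Unary([11, 3, 4, 4]) = 11111111111011101111011110 (26 bits)


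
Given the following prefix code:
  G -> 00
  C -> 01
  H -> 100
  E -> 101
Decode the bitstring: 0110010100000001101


Decoding step by step:
Bits 01 -> C
Bits 100 -> H
Bits 101 -> E
Bits 00 -> G
Bits 00 -> G
Bits 00 -> G
Bits 01 -> C
Bits 101 -> E


Decoded message: CHEGGGCE


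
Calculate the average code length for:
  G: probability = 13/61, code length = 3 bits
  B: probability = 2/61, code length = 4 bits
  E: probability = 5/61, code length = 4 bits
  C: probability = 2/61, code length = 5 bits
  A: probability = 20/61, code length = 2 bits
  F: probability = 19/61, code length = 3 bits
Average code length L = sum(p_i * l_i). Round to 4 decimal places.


Weighted contributions p_i * l_i:
  G: (13/61) * 3 = 39/61
  B: (2/61) * 4 = 8/61
  E: (5/61) * 4 = 20/61
  C: (2/61) * 5 = 10/61
  A: (20/61) * 2 = 40/61
  F: (19/61) * 3 = 57/61
Sum = (39 + 8 + 20 + 10 + 40 + 57)/61 = 174/61

L = 174/61 = 2.8525 bits/symbol


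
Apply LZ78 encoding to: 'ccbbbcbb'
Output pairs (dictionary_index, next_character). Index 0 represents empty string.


LZ78 encoding steps:
Dictionary: {0: ''}
Step 1: w='' (idx 0), next='c' -> output (0, 'c'), add 'c' as idx 1
Step 2: w='c' (idx 1), next='b' -> output (1, 'b'), add 'cb' as idx 2
Step 3: w='' (idx 0), next='b' -> output (0, 'b'), add 'b' as idx 3
Step 4: w='b' (idx 3), next='c' -> output (3, 'c'), add 'bc' as idx 4
Step 5: w='b' (idx 3), next='b' -> output (3, 'b'), add 'bb' as idx 5


Encoded: [(0, 'c'), (1, 'b'), (0, 'b'), (3, 'c'), (3, 'b')]


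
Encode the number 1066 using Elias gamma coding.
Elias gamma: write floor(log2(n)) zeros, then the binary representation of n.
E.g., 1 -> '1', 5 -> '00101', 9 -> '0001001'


num_bits = floor(log2(1066)) + 1 = 11
leading_zeros = num_bits - 1 = 10
binary(1066) = 10000101010

Elias gamma(1066) = '0000000000' + '10000101010' = 000000000010000101010 (21 bits)


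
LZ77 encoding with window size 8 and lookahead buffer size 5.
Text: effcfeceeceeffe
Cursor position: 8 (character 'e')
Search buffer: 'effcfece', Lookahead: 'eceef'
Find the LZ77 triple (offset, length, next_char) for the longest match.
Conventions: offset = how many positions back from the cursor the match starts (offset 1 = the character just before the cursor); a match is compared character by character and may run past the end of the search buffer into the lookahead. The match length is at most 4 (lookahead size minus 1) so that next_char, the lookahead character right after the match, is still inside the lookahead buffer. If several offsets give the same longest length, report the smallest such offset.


Try each offset into the search buffer:
  offset=1 (pos 7, char 'e'): match length 1
  offset=2 (pos 6, char 'c'): match length 0
  offset=3 (pos 5, char 'e'): match length 4
  offset=4 (pos 4, char 'f'): match length 0
  offset=5 (pos 3, char 'c'): match length 0
  offset=6 (pos 2, char 'f'): match length 0
  offset=7 (pos 1, char 'f'): match length 0
  offset=8 (pos 0, char 'e'): match length 1
Longest match has length 4 at offset 3.
next_char = character at position 8 + 4 = 12 -> 'f'

Best match: offset=3, length=4 (matching 'ecee' starting at position 5)
LZ77 triple: (3, 4, 'f')


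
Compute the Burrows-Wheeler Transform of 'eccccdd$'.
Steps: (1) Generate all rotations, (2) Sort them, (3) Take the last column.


Rotations (sorted):
  0: $eccccdd -> last char: d
  1: ccccdd$e -> last char: e
  2: cccdd$ec -> last char: c
  3: ccdd$ecc -> last char: c
  4: cdd$eccc -> last char: c
  5: d$eccccd -> last char: d
  6: dd$ecccc -> last char: c
  7: eccccdd$ -> last char: $


BWT = decccdc$


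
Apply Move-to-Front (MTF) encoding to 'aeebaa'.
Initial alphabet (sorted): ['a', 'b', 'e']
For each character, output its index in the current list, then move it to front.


MTF encoding:
'a': index 0 in ['a', 'b', 'e'] -> ['a', 'b', 'e']
'e': index 2 in ['a', 'b', 'e'] -> ['e', 'a', 'b']
'e': index 0 in ['e', 'a', 'b'] -> ['e', 'a', 'b']
'b': index 2 in ['e', 'a', 'b'] -> ['b', 'e', 'a']
'a': index 2 in ['b', 'e', 'a'] -> ['a', 'b', 'e']
'a': index 0 in ['a', 'b', 'e'] -> ['a', 'b', 'e']


Output: [0, 2, 0, 2, 2, 0]


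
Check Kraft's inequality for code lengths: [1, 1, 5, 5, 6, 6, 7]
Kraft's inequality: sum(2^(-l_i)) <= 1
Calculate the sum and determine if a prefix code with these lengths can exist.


Sum = 2^(-1) + 2^(-1) + 2^(-5) + 2^(-5) + 2^(-6) + 2^(-6) + 2^(-7)
    = 0.5 + 0.5 + 0.03125 + 0.03125 + 0.015625 + 0.015625 + 0.0078125
    = 141/128 = 1.1015625
Since 1.1015625 > 1, Kraft's inequality is NOT satisfied.
A prefix code with these lengths CANNOT exist.

Kraft sum = 1.1015625. Not satisfied.


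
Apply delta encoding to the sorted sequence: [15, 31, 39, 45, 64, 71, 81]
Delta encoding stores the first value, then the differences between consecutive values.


First value: 15
Deltas:
  31 - 15 = 16
  39 - 31 = 8
  45 - 39 = 6
  64 - 45 = 19
  71 - 64 = 7
  81 - 71 = 10


Delta encoded: [15, 16, 8, 6, 19, 7, 10]


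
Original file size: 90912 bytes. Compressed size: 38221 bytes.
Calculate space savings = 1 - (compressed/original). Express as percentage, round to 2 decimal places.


ratio = compressed/original = 38221/90912 = 0.420418
savings = 1 - ratio = 1 - 0.420418 = 0.579582
as a percentage: 0.579582 * 100 = 57.96%

Space savings = 1 - 38221/90912 = 57.96%


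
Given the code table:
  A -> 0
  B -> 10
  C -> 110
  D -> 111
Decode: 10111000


Decoding:
10 -> B
111 -> D
0 -> A
0 -> A
0 -> A


Result: BDAAA


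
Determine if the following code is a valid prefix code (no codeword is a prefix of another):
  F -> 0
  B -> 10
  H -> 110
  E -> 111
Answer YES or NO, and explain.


Checking each pair (does one codeword prefix another?):
  F='0' vs B='10': no prefix
  F='0' vs H='110': no prefix
  F='0' vs E='111': no prefix
  B='10' vs F='0': no prefix
  B='10' vs H='110': no prefix
  B='10' vs E='111': no prefix
  H='110' vs F='0': no prefix
  H='110' vs B='10': no prefix
  H='110' vs E='111': no prefix
  E='111' vs F='0': no prefix
  E='111' vs B='10': no prefix
  E='111' vs H='110': no prefix
No violation found over all pairs.

YES -- this is a valid prefix code. No codeword is a prefix of any other codeword.


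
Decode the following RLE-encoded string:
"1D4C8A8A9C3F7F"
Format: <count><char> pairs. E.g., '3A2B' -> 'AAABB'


Expanding each <count><char> pair:
  1D -> 'D'
  4C -> 'CCCC'
  8A -> 'AAAAAAAA'
  8A -> 'AAAAAAAA'
  9C -> 'CCCCCCCCC'
  3F -> 'FFF'
  7F -> 'FFFFFFF'

Decoded = DCCCCAAAAAAAAAAAAAAAACCCCCCCCCFFFFFFFFFF


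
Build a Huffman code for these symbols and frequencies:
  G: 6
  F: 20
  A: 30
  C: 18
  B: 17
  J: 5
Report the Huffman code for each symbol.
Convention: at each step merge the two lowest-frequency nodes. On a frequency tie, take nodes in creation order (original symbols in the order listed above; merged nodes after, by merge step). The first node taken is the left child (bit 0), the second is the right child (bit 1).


Huffman tree construction:
Step 1: Merge J(5) + G(6) = 11
Step 2: Merge (J+G)(11) + B(17) = 28
Step 3: Merge C(18) + F(20) = 38
Step 4: Merge ((J+G)+B)(28) + A(30) = 58
Step 5: Merge (C+F)(38) + (((J+G)+B)+A)(58) = 96
Read each symbol's code off the tree from the root (left child = 0, right child = 1).

Codes:
  G: 1001 (length 4)
  F: 01 (length 2)
  A: 11 (length 2)
  C: 00 (length 2)
  B: 101 (length 3)
  J: 1000 (length 4)
Average code length: 231/96 = 2.4063 bits/symbol


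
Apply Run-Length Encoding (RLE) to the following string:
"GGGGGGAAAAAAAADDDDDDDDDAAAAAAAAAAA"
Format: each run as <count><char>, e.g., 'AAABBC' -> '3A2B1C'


Scanning runs left to right:
  i=0: run of 'G' x 6 -> '6G'
  i=6: run of 'A' x 8 -> '8A'
  i=14: run of 'D' x 9 -> '9D'
  i=23: run of 'A' x 11 -> '11A'

RLE = 6G8A9D11A


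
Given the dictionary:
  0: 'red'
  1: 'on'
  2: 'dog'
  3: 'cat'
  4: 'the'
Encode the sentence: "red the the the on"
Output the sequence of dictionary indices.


Look up each word in the dictionary:
  'red' -> 0
  'the' -> 4
  'the' -> 4
  'the' -> 4
  'on' -> 1

Encoded: [0, 4, 4, 4, 1]


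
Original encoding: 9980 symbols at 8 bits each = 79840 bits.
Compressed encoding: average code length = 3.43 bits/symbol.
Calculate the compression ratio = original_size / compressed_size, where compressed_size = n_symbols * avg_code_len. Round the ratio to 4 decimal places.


original_size = n_symbols * orig_bits = 9980 * 8 = 79840 bits
compressed_size = n_symbols * avg_code_len = 9980 * 3.43 = 34231.4 bits
ratio = original_size / compressed_size = 79840 / 34231.4 = 2.3324

Compression ratio = 2.3324


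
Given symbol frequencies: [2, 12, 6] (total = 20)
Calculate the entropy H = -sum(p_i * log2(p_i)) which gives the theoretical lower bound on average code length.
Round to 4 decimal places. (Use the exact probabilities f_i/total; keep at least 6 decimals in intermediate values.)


Per-symbol terms -p_i * log2(p_i) with p_i = f_i/20:
  p = 2/20 = 0.100000: log2(p) = -3.321928, -p*log2(p) = 0.332193
  p = 12/20 = 0.600000: log2(p) = -0.736966, -p*log2(p) = 0.442179
  p = 6/20 = 0.300000: log2(p) = -1.736966, -p*log2(p) = 0.521090
H = 0.332193 + 0.442179 + 0.521090 = 1.295462

H = 1.2955 bits/symbol


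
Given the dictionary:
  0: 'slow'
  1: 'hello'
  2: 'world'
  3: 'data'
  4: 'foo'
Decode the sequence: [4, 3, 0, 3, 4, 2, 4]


Look up each index in the dictionary:
  4 -> 'foo'
  3 -> 'data'
  0 -> 'slow'
  3 -> 'data'
  4 -> 'foo'
  2 -> 'world'
  4 -> 'foo'

Decoded: "foo data slow data foo world foo"


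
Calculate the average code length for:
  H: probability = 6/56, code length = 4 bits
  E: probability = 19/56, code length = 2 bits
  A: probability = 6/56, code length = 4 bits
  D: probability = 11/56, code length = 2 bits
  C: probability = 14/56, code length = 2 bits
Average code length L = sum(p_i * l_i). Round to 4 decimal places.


Weighted contributions p_i * l_i:
  H: (6/56) * 4 = 24/56
  E: (19/56) * 2 = 38/56
  A: (6/56) * 4 = 24/56
  D: (11/56) * 2 = 22/56
  C: (14/56) * 2 = 28/56
Sum = (24 + 38 + 24 + 22 + 28)/56 = 136/56

L = 136/56 = 2.4286 bits/symbol


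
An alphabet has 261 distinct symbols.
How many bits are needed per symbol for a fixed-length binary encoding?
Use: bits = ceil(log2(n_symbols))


log2(261) = 8.0279
Bracket: 2^8 = 256 < 261 <= 2^9 = 512
So ceil(log2(261)) = 9

bits = ceil(log2(261)) = ceil(8.0279) = 9 bits


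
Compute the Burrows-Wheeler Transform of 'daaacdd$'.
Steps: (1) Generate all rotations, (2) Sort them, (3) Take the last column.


Rotations (sorted):
  0: $daaacdd -> last char: d
  1: aaacdd$d -> last char: d
  2: aacdd$da -> last char: a
  3: acdd$daa -> last char: a
  4: cdd$daaa -> last char: a
  5: d$daaacd -> last char: d
  6: daaacdd$ -> last char: $
  7: dd$daaac -> last char: c


BWT = ddaaad$c


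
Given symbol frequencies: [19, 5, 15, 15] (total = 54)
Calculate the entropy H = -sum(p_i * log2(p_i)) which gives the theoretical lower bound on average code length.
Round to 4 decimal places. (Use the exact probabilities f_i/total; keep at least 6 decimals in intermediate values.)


Per-symbol terms -p_i * log2(p_i) with p_i = f_i/54:
  p = 19/54 = 0.351852: log2(p) = -1.506960, -p*log2(p) = 0.530227
  p = 5/54 = 0.092593: log2(p) = -3.432959, -p*log2(p) = 0.317867
  p = 15/54 = 0.277778: log2(p) = -1.847997, -p*log2(p) = 0.513332
  p = 15/54 = 0.277778: log2(p) = -1.847997, -p*log2(p) = 0.513332
H = 0.530227 + 0.317867 + 0.513332 + 0.513332 = 1.874758

H = 1.8748 bits/symbol


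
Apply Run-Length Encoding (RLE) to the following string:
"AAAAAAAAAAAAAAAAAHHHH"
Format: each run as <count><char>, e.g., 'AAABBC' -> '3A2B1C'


Scanning runs left to right:
  i=0: run of 'A' x 17 -> '17A'
  i=17: run of 'H' x 4 -> '4H'

RLE = 17A4H


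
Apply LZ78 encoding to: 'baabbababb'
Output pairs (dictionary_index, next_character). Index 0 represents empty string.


LZ78 encoding steps:
Dictionary: {0: ''}
Step 1: w='' (idx 0), next='b' -> output (0, 'b'), add 'b' as idx 1
Step 2: w='' (idx 0), next='a' -> output (0, 'a'), add 'a' as idx 2
Step 3: w='a' (idx 2), next='b' -> output (2, 'b'), add 'ab' as idx 3
Step 4: w='b' (idx 1), next='a' -> output (1, 'a'), add 'ba' as idx 4
Step 5: w='ba' (idx 4), next='b' -> output (4, 'b'), add 'bab' as idx 5
Step 6: w='b' (idx 1), end of input -> output (1, '')


Encoded: [(0, 'b'), (0, 'a'), (2, 'b'), (1, 'a'), (4, 'b'), (1, '')]


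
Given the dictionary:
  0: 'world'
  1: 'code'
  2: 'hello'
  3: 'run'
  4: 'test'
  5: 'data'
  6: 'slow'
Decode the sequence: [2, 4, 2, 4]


Look up each index in the dictionary:
  2 -> 'hello'
  4 -> 'test'
  2 -> 'hello'
  4 -> 'test'

Decoded: "hello test hello test"


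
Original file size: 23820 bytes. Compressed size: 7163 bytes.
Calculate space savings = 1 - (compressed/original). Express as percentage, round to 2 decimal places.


ratio = compressed/original = 7163/23820 = 0.300714
savings = 1 - ratio = 1 - 0.300714 = 0.699286
as a percentage: 0.699286 * 100 = 69.93%

Space savings = 1 - 7163/23820 = 69.93%


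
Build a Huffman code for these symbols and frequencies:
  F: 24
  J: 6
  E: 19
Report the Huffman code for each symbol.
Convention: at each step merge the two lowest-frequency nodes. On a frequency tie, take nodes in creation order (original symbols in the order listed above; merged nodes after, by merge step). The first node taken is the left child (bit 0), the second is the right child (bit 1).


Huffman tree construction:
Step 1: Merge J(6) + E(19) = 25
Step 2: Merge F(24) + (J+E)(25) = 49
Read each symbol's code off the tree from the root (left child = 0, right child = 1).

Codes:
  F: 0 (length 1)
  J: 10 (length 2)
  E: 11 (length 2)
Average code length: 74/49 = 1.5102 bits/symbol


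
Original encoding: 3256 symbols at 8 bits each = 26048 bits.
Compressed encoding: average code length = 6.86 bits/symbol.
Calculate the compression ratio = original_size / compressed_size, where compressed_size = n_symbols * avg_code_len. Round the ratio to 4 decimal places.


original_size = n_symbols * orig_bits = 3256 * 8 = 26048 bits
compressed_size = n_symbols * avg_code_len = 3256 * 6.86 = 22336.16 bits
ratio = original_size / compressed_size = 26048 / 22336.16 = 1.1662

Compression ratio = 1.1662


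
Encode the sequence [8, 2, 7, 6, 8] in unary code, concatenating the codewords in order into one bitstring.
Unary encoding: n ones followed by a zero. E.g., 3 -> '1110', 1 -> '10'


Encode each number as n ones followed by a terminating 0:
  8 -> 111111110 (9 bits)
  2 -> 110 (3 bits)
  7 -> 11111110 (8 bits)
  6 -> 1111110 (7 bits)
  8 -> 111111110 (9 bits)
Total length = 9 + 3 + 8 + 7 + 9 = 36 bits.

Unary([8, 2, 7, 6, 8]) = 111111110110111111101111110111111110 (36 bits)


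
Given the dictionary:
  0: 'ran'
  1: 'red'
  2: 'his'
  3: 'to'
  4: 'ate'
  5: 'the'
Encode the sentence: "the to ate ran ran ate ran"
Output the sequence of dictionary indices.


Look up each word in the dictionary:
  'the' -> 5
  'to' -> 3
  'ate' -> 4
  'ran' -> 0
  'ran' -> 0
  'ate' -> 4
  'ran' -> 0

Encoded: [5, 3, 4, 0, 0, 4, 0]


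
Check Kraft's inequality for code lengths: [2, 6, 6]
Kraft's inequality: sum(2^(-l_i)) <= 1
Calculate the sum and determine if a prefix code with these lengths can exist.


Sum = 2^(-2) + 2^(-6) + 2^(-6)
    = 0.25 + 0.015625 + 0.015625
    = 18/64 = 0.28125
Since 0.28125 <= 1, Kraft's inequality IS satisfied.
A prefix code with these lengths CAN exist.

Kraft sum = 0.28125. Satisfied.


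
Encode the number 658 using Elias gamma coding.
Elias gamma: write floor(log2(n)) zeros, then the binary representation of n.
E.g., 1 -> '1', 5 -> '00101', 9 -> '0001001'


num_bits = floor(log2(658)) + 1 = 10
leading_zeros = num_bits - 1 = 9
binary(658) = 1010010010

Elias gamma(658) = '000000000' + '1010010010' = 0000000001010010010 (19 bits)


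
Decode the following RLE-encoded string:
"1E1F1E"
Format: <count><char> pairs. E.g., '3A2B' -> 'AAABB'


Expanding each <count><char> pair:
  1E -> 'E'
  1F -> 'F'
  1E -> 'E'

Decoded = EFE


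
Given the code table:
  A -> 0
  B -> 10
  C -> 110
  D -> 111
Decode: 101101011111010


Decoding:
10 -> B
110 -> C
10 -> B
111 -> D
110 -> C
10 -> B


Result: BCBDCB


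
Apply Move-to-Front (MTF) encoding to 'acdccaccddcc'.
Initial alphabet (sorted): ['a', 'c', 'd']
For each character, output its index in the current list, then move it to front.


MTF encoding:
'a': index 0 in ['a', 'c', 'd'] -> ['a', 'c', 'd']
'c': index 1 in ['a', 'c', 'd'] -> ['c', 'a', 'd']
'd': index 2 in ['c', 'a', 'd'] -> ['d', 'c', 'a']
'c': index 1 in ['d', 'c', 'a'] -> ['c', 'd', 'a']
'c': index 0 in ['c', 'd', 'a'] -> ['c', 'd', 'a']
'a': index 2 in ['c', 'd', 'a'] -> ['a', 'c', 'd']
'c': index 1 in ['a', 'c', 'd'] -> ['c', 'a', 'd']
'c': index 0 in ['c', 'a', 'd'] -> ['c', 'a', 'd']
'd': index 2 in ['c', 'a', 'd'] -> ['d', 'c', 'a']
'd': index 0 in ['d', 'c', 'a'] -> ['d', 'c', 'a']
'c': index 1 in ['d', 'c', 'a'] -> ['c', 'd', 'a']
'c': index 0 in ['c', 'd', 'a'] -> ['c', 'd', 'a']


Output: [0, 1, 2, 1, 0, 2, 1, 0, 2, 0, 1, 0]


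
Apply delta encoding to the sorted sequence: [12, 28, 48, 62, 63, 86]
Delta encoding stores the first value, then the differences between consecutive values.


First value: 12
Deltas:
  28 - 12 = 16
  48 - 28 = 20
  62 - 48 = 14
  63 - 62 = 1
  86 - 63 = 23


Delta encoded: [12, 16, 20, 14, 1, 23]


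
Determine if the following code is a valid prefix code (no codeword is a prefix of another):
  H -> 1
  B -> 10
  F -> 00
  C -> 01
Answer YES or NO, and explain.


Checking each pair (does one codeword prefix another?):
  H='1' vs B='10': prefix -- VIOLATION

NO -- this is NOT a valid prefix code. H (1) is a prefix of B (10).


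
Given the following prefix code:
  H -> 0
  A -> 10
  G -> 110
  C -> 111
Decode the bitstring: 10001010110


Decoding step by step:
Bits 10 -> A
Bits 0 -> H
Bits 0 -> H
Bits 10 -> A
Bits 10 -> A
Bits 110 -> G


Decoded message: AHHAAG


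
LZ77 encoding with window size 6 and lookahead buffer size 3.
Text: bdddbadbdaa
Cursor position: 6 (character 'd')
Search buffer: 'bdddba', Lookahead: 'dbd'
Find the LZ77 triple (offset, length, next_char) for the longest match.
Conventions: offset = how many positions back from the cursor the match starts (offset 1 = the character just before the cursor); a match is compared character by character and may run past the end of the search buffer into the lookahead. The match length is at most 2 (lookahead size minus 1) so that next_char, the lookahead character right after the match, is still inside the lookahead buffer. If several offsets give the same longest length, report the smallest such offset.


Try each offset into the search buffer:
  offset=1 (pos 5, char 'a'): match length 0
  offset=2 (pos 4, char 'b'): match length 0
  offset=3 (pos 3, char 'd'): match length 2
  offset=4 (pos 2, char 'd'): match length 1
  offset=5 (pos 1, char 'd'): match length 1
  offset=6 (pos 0, char 'b'): match length 0
Longest match has length 2 at offset 3.
next_char = character at position 6 + 2 = 8 -> 'd'

Best match: offset=3, length=2 (matching 'db' starting at position 3)
LZ77 triple: (3, 2, 'd')


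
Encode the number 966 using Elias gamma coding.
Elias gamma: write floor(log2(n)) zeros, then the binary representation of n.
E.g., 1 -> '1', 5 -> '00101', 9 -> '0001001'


num_bits = floor(log2(966)) + 1 = 10
leading_zeros = num_bits - 1 = 9
binary(966) = 1111000110

Elias gamma(966) = '000000000' + '1111000110' = 0000000001111000110 (19 bits)


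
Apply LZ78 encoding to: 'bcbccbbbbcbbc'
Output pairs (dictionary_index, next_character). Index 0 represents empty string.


LZ78 encoding steps:
Dictionary: {0: ''}
Step 1: w='' (idx 0), next='b' -> output (0, 'b'), add 'b' as idx 1
Step 2: w='' (idx 0), next='c' -> output (0, 'c'), add 'c' as idx 2
Step 3: w='b' (idx 1), next='c' -> output (1, 'c'), add 'bc' as idx 3
Step 4: w='c' (idx 2), next='b' -> output (2, 'b'), add 'cb' as idx 4
Step 5: w='b' (idx 1), next='b' -> output (1, 'b'), add 'bb' as idx 5
Step 6: w='bc' (idx 3), next='b' -> output (3, 'b'), add 'bcb' as idx 6
Step 7: w='bc' (idx 3), end of input -> output (3, '')


Encoded: [(0, 'b'), (0, 'c'), (1, 'c'), (2, 'b'), (1, 'b'), (3, 'b'), (3, '')]


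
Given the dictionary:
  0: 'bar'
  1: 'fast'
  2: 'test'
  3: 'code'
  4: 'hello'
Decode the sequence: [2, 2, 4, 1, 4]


Look up each index in the dictionary:
  2 -> 'test'
  2 -> 'test'
  4 -> 'hello'
  1 -> 'fast'
  4 -> 'hello'

Decoded: "test test hello fast hello"


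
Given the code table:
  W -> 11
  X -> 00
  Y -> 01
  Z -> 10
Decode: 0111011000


Decoding:
01 -> Y
11 -> W
01 -> Y
10 -> Z
00 -> X


Result: YWYZX


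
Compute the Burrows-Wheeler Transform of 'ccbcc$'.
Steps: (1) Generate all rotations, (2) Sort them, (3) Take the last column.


Rotations (sorted):
  0: $ccbcc -> last char: c
  1: bcc$cc -> last char: c
  2: c$ccbc -> last char: c
  3: cbcc$c -> last char: c
  4: cc$ccb -> last char: b
  5: ccbcc$ -> last char: $


BWT = ccccb$


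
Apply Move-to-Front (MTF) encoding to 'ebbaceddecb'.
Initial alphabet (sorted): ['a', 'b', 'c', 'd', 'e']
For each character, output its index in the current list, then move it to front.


MTF encoding:
'e': index 4 in ['a', 'b', 'c', 'd', 'e'] -> ['e', 'a', 'b', 'c', 'd']
'b': index 2 in ['e', 'a', 'b', 'c', 'd'] -> ['b', 'e', 'a', 'c', 'd']
'b': index 0 in ['b', 'e', 'a', 'c', 'd'] -> ['b', 'e', 'a', 'c', 'd']
'a': index 2 in ['b', 'e', 'a', 'c', 'd'] -> ['a', 'b', 'e', 'c', 'd']
'c': index 3 in ['a', 'b', 'e', 'c', 'd'] -> ['c', 'a', 'b', 'e', 'd']
'e': index 3 in ['c', 'a', 'b', 'e', 'd'] -> ['e', 'c', 'a', 'b', 'd']
'd': index 4 in ['e', 'c', 'a', 'b', 'd'] -> ['d', 'e', 'c', 'a', 'b']
'd': index 0 in ['d', 'e', 'c', 'a', 'b'] -> ['d', 'e', 'c', 'a', 'b']
'e': index 1 in ['d', 'e', 'c', 'a', 'b'] -> ['e', 'd', 'c', 'a', 'b']
'c': index 2 in ['e', 'd', 'c', 'a', 'b'] -> ['c', 'e', 'd', 'a', 'b']
'b': index 4 in ['c', 'e', 'd', 'a', 'b'] -> ['b', 'c', 'e', 'd', 'a']


Output: [4, 2, 0, 2, 3, 3, 4, 0, 1, 2, 4]


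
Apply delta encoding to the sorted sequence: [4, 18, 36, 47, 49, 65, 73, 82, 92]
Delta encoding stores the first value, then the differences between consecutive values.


First value: 4
Deltas:
  18 - 4 = 14
  36 - 18 = 18
  47 - 36 = 11
  49 - 47 = 2
  65 - 49 = 16
  73 - 65 = 8
  82 - 73 = 9
  92 - 82 = 10


Delta encoded: [4, 14, 18, 11, 2, 16, 8, 9, 10]


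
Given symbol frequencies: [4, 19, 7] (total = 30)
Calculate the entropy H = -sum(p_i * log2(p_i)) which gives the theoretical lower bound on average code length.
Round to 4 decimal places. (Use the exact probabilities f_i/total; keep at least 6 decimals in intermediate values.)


Per-symbol terms -p_i * log2(p_i) with p_i = f_i/30:
  p = 4/30 = 0.133333: log2(p) = -2.906891, -p*log2(p) = 0.387585
  p = 19/30 = 0.633333: log2(p) = -0.658963, -p*log2(p) = 0.417343
  p = 7/30 = 0.233333: log2(p) = -2.099536, -p*log2(p) = 0.489892
H = 0.387585 + 0.417343 + 0.489892 = 1.294820

H = 1.2948 bits/symbol


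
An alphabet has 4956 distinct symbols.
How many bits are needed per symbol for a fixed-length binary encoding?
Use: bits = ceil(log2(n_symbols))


log2(4956) = 12.275
Bracket: 2^12 = 4096 < 4956 <= 2^13 = 8192
So ceil(log2(4956)) = 13

bits = ceil(log2(4956)) = ceil(12.275) = 13 bits


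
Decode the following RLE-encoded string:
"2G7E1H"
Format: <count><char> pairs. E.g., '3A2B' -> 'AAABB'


Expanding each <count><char> pair:
  2G -> 'GG'
  7E -> 'EEEEEEE'
  1H -> 'H'

Decoded = GGEEEEEEEH


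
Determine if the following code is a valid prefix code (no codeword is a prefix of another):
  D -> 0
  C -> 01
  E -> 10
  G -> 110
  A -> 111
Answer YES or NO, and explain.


Checking each pair (does one codeword prefix another?):
  D='0' vs C='01': prefix -- VIOLATION

NO -- this is NOT a valid prefix code. D (0) is a prefix of C (01).


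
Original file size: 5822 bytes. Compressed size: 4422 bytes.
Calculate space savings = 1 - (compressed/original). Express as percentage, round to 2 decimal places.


ratio = compressed/original = 4422/5822 = 0.759533
savings = 1 - ratio = 1 - 0.759533 = 0.240467
as a percentage: 0.240467 * 100 = 24.05%

Space savings = 1 - 4422/5822 = 24.05%


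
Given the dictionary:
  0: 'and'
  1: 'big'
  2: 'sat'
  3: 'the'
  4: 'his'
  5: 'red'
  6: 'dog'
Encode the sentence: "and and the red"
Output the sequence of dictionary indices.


Look up each word in the dictionary:
  'and' -> 0
  'and' -> 0
  'the' -> 3
  'red' -> 5

Encoded: [0, 0, 3, 5]


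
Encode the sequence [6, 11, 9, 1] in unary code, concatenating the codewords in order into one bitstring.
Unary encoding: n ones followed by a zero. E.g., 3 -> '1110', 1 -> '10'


Encode each number as n ones followed by a terminating 0:
  6 -> 1111110 (7 bits)
  11 -> 111111111110 (12 bits)
  9 -> 1111111110 (10 bits)
  1 -> 10 (2 bits)
Total length = 7 + 12 + 10 + 2 = 31 bits.

Unary([6, 11, 9, 1]) = 1111110111111111110111111111010 (31 bits)


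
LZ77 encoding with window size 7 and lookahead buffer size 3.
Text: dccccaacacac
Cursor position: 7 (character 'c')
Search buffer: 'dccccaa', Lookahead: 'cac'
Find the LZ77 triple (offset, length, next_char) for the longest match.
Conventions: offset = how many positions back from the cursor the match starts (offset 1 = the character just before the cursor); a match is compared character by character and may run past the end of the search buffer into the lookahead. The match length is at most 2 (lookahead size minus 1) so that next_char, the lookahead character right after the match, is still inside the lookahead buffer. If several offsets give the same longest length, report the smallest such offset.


Try each offset into the search buffer:
  offset=1 (pos 6, char 'a'): match length 0
  offset=2 (pos 5, char 'a'): match length 0
  offset=3 (pos 4, char 'c'): match length 2
  offset=4 (pos 3, char 'c'): match length 1
  offset=5 (pos 2, char 'c'): match length 1
  offset=6 (pos 1, char 'c'): match length 1
  offset=7 (pos 0, char 'd'): match length 0
Longest match has length 2 at offset 3.
next_char = character at position 7 + 2 = 9 -> 'c'

Best match: offset=3, length=2 (matching 'ca' starting at position 4)
LZ77 triple: (3, 2, 'c')


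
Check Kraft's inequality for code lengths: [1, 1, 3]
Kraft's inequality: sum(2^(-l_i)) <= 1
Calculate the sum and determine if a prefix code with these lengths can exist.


Sum = 2^(-1) + 2^(-1) + 2^(-3)
    = 0.5 + 0.5 + 0.125
    = 9/8 = 1.125
Since 1.125 > 1, Kraft's inequality is NOT satisfied.
A prefix code with these lengths CANNOT exist.

Kraft sum = 1.125. Not satisfied.


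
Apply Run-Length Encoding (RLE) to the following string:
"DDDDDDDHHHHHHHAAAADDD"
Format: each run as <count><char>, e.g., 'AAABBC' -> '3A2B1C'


Scanning runs left to right:
  i=0: run of 'D' x 7 -> '7D'
  i=7: run of 'H' x 7 -> '7H'
  i=14: run of 'A' x 4 -> '4A'
  i=18: run of 'D' x 3 -> '3D'

RLE = 7D7H4A3D


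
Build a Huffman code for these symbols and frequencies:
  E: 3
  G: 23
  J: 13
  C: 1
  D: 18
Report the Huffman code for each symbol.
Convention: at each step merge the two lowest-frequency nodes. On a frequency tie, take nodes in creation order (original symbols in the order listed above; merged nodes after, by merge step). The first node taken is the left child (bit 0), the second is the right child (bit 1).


Huffman tree construction:
Step 1: Merge C(1) + E(3) = 4
Step 2: Merge (C+E)(4) + J(13) = 17
Step 3: Merge ((C+E)+J)(17) + D(18) = 35
Step 4: Merge G(23) + (((C+E)+J)+D)(35) = 58
Read each symbol's code off the tree from the root (left child = 0, right child = 1).

Codes:
  E: 1001 (length 4)
  G: 0 (length 1)
  J: 101 (length 3)
  C: 1000 (length 4)
  D: 11 (length 2)
Average code length: 114/58 = 1.9655 bits/symbol


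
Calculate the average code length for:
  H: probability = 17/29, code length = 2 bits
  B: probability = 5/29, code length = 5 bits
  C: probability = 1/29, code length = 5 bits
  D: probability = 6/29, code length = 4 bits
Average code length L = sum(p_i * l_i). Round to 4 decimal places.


Weighted contributions p_i * l_i:
  H: (17/29) * 2 = 34/29
  B: (5/29) * 5 = 25/29
  C: (1/29) * 5 = 5/29
  D: (6/29) * 4 = 24/29
Sum = (34 + 25 + 5 + 24)/29 = 88/29

L = 88/29 = 3.0345 bits/symbol


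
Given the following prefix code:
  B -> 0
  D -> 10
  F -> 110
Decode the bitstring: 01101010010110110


Decoding step by step:
Bits 0 -> B
Bits 110 -> F
Bits 10 -> D
Bits 10 -> D
Bits 0 -> B
Bits 10 -> D
Bits 110 -> F
Bits 110 -> F


Decoded message: BFDDBDFF


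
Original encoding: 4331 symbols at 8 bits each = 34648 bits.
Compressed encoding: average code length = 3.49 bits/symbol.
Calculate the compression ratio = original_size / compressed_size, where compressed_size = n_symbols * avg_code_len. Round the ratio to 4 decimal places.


original_size = n_symbols * orig_bits = 4331 * 8 = 34648 bits
compressed_size = n_symbols * avg_code_len = 4331 * 3.49 = 15115.19 bits
ratio = original_size / compressed_size = 34648 / 15115.19 = 2.2923

Compression ratio = 2.2923
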